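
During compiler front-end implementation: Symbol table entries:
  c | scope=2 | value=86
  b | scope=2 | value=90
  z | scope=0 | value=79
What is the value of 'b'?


Searching symbol table for 'b':
  c | scope=2 | value=86
  b | scope=2 | value=90 <- MATCH
  z | scope=0 | value=79
Found 'b' at scope 2 with value 90

90


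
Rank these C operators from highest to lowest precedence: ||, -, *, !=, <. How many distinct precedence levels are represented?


Looking up precedence for each operator:
  || -> precedence 1
  - -> precedence 5
  * -> precedence 6
  != -> precedence 3
  < -> precedence 4
Sorted highest to lowest: *, -, <, !=, ||
Distinct precedence values: [6, 5, 4, 3, 1]
Number of distinct levels: 5

5


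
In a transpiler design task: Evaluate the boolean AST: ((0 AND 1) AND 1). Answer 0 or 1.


Step 1: Evaluate inner node
  0 AND 1 = 0
Step 2: Evaluate root node
  0 AND 1 = 0

0


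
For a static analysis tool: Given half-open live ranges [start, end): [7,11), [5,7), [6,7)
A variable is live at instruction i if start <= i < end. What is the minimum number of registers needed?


Live ranges:
  Var0: [7, 11)
  Var1: [5, 7)
  Var2: [6, 7)
Sweep-line events (position, delta, active):
  pos=5 start -> active=1
  pos=6 start -> active=2
  pos=7 end -> active=1
  pos=7 end -> active=0
  pos=7 start -> active=1
  pos=11 end -> active=0
Maximum simultaneous active: 2
Minimum registers needed: 2

2


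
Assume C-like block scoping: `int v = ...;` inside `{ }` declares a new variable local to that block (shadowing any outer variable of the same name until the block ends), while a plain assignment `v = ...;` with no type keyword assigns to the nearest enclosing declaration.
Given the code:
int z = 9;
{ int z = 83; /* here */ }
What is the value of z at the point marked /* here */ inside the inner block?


Analyzing scoping rules:
Outer scope: declares z = 9
Inner block: 'int z = 83;' declares a NEW z that shadows the outer one
Inside the block the inner declaration is in scope -> 83
Result: 83

83


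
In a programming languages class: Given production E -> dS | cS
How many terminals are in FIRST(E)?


Production: E -> dS | cS
Examining each alternative for leading terminals:
  E -> dS : first terminal = 'd'
  E -> cS : first terminal = 'c'
FIRST(E) = {c, d}
Count: 2

2


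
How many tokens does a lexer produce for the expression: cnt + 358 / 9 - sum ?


Scanning 'cnt + 358 / 9 - sum'
Token 1: 'cnt' -> identifier
Token 2: '+' -> operator
Token 3: '358' -> integer_literal
Token 4: '/' -> operator
Token 5: '9' -> integer_literal
Token 6: '-' -> operator
Token 7: 'sum' -> identifier
Total tokens: 7

7


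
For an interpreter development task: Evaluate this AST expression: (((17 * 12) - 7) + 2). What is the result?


Expression: (((17 * 12) - 7) + 2)
Evaluating step by step:
  17 * 12 = 204
  204 - 7 = 197
  197 + 2 = 199
Result: 199

199


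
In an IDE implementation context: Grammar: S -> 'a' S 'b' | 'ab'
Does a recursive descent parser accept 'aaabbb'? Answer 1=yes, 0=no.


Grammar accepts strings of the form a^n b^n (n >= 1)
Word: 'aaabbb'
Counting: 3 a's and 3 b's
Check: 3 == 3? Yes
Derivation (S -> aSb applied 2 time(s), then S -> ab): S => aSb => aaSbb => aaabbb
Accepted

1


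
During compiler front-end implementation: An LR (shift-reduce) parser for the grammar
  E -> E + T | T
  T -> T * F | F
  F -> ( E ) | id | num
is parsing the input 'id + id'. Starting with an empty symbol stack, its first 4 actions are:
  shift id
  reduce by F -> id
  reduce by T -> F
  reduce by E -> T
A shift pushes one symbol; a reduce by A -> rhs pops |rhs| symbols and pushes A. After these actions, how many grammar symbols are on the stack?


Tracking the symbol stack through each action:
  Action 1: shift 'id' : push -> stack = [id] (size 1)
  Action 2: reduce by F -> id : pop 1, push F -> stack = [F] (size 1)
  Action 3: reduce by T -> F : pop 1, push T -> stack = [T] (size 1)
  Action 4: reduce by E -> T : pop 1, push E -> stack = [E] (size 1)
Final stack size: 1

1


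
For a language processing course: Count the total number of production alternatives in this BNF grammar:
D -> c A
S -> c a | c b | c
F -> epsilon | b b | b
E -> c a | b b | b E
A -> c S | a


Counting alternatives per rule:
  D: 1 alternative(s)
  S: 3 alternative(s)
  F: 3 alternative(s)
  E: 3 alternative(s)
  A: 2 alternative(s)
Sum: 1 + 3 + 3 + 3 + 2 = 12

12


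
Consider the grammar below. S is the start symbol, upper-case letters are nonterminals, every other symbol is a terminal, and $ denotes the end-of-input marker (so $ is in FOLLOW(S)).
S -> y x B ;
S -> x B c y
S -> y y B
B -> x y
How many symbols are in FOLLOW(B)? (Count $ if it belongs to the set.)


S is the start symbol and does not occur in any rule body, so FOLLOW(S) = {$}.
Examining every occurrence of B in a rule body:
  S -> y x B ; : B is followed by terminal ';' -> add ';'
  S -> x B c y : B is followed by terminal 'c' -> add 'c'
  S -> y y B : B is at the right end -> add FOLLOW(S) = {$}
  B -> x y : B does not occur in the body -> contributes nothing
FOLLOW(B) = {;, c, $}
Count: 3

3


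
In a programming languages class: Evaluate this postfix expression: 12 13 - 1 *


Processing tokens left to right:
Push 12, Push 13
Pop 12 and 13, compute 12 - 13 = -1, push -1
Push 1
Pop -1 and 1, compute -1 * 1 = -1, push -1
Stack result: -1

-1


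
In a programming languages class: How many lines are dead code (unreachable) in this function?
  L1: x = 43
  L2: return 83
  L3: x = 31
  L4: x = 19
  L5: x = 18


Analyzing control flow:
  L1: reachable (before return)
  L2: reachable (return statement)
  L3: DEAD (after return at L2)
  L4: DEAD (after return at L2)
  L5: DEAD (after return at L2)
Return at L2, total lines = 5
Dead lines: L3 through L5
Count: 3

3


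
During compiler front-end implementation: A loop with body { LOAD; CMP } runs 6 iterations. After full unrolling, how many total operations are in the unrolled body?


Loop body operations: LOAD, CMP (2 ops per iteration)
Unrolling 6 iterations:
  Iteration 1: LOAD, CMP (2 ops)
  Iteration 2: LOAD, CMP (2 ops)
  Iteration 3: LOAD, CMP (2 ops)
  Iteration 4: LOAD, CMP (2 ops)
  Iteration 5: LOAD, CMP (2 ops)
  Iteration 6: LOAD, CMP (2 ops)
Total: 6 iterations * 2 ops/iter = 12 operations

12


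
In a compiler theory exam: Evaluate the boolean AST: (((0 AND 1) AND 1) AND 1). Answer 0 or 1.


Step 1: Evaluate inner node
  0 AND 1 = 0
Step 2: Evaluate next node
  0 AND 1 = 0
Step 3: Evaluate root node
  0 AND 1 = 0

0


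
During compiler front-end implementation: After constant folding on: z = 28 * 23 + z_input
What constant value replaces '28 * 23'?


Identifying constant sub-expression:
  Original: z = 28 * 23 + z_input
  28 and 23 are both compile-time constants
  Evaluating: 28 * 23 = 644
  After folding: z = 644 + z_input

644


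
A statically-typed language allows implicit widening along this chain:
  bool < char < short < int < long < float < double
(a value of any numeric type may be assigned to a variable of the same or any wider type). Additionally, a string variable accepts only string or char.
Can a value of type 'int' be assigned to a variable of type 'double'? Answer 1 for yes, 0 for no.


Target variable type: double
Source value type: int
Numeric ranks: int=3, double=6
Widening allowed iff rank(source) <= rank(target): 3 <= 6? Yes
Result: 1

1


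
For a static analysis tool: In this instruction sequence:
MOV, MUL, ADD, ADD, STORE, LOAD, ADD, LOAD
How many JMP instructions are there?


Scanning instruction sequence for JMP:
  Position 1: MOV
  Position 2: MUL
  Position 3: ADD
  Position 4: ADD
  Position 5: STORE
  Position 6: LOAD
  Position 7: ADD
  Position 8: LOAD
Matches at positions: []
Total JMP count: 0

0


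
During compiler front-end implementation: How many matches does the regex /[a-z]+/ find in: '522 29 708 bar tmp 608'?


Pattern: /[a-z]+/ (identifiers)
Input: '522 29 708 bar tmp 608'
Scanning for matches:
  Match 1: 'bar'
  Match 2: 'tmp'
Total matches: 2

2


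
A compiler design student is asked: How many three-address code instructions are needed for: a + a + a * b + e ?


Expression: a + a + a * b + e
Generating three-address code (respecting * over +/- precedence):
  Instruction 1: t1 = a * b
  Instruction 2: t2 = a + a
  Instruction 3: t3 = t2 + t1
  Instruction 4: t4 = t3 + e
Total instructions: 4

4


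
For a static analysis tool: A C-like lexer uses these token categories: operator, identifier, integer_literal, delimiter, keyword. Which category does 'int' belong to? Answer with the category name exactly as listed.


Token: 'int'
Checking categories:
  identifier: no
  integer_literal: no
  operator: no
  keyword: YES
  delimiter: no
Category: keyword

keyword


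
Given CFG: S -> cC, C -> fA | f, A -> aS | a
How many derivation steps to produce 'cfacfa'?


Grammar: S -> cC, C -> fA | f, A -> aS | a
Deriving 'cfacfa':
Step 1: S -> cC => cC
Step 2: C -> fA => cfA
Step 3: A -> aS => cfaS
Step 4: S -> cC => cfacC
Step 5: C -> fA => cfacfA
Step 6: A -> a => cfacfa
Total derivation steps: 6

6


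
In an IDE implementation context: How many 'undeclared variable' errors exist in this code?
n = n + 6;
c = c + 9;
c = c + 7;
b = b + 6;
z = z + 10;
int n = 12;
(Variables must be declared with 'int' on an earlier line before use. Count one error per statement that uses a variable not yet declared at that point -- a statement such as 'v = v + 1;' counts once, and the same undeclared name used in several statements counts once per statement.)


Scanning code line by line:
  Line 1: use 'n' -> ERROR (undeclared)
  Line 2: use 'c' -> ERROR (undeclared)
  Line 3: use 'c' -> ERROR (undeclared)
  Line 4: use 'b' -> ERROR (undeclared)
  Line 5: use 'z' -> ERROR (undeclared)
  Line 6: declare 'n' -> declared = ['n']
Total undeclared variable errors: 5

5


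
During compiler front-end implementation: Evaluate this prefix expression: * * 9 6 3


Parsing prefix expression: * * 9 6 3
Step 1: Innermost operation '* 9 6'
  9 * 6 = 54
Step 2: Outer operation '* [54] 3'
  54 * 3 = 162

162


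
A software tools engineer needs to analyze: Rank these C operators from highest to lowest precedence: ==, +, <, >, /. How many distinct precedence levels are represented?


Looking up precedence for each operator:
  == -> precedence 3
  + -> precedence 5
  < -> precedence 4
  > -> precedence 4
  / -> precedence 6
Sorted highest to lowest: /, +, <, >, ==
Distinct precedence values: [6, 5, 4, 3]
Number of distinct levels: 4

4


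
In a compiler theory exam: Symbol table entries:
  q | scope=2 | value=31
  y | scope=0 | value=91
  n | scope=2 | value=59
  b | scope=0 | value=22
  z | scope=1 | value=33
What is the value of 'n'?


Searching symbol table for 'n':
  q | scope=2 | value=31
  y | scope=0 | value=91
  n | scope=2 | value=59 <- MATCH
  b | scope=0 | value=22
  z | scope=1 | value=33
Found 'n' at scope 2 with value 59

59


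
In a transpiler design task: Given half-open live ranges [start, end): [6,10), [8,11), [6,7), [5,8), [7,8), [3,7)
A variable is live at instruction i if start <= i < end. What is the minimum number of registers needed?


Live ranges:
  Var0: [6, 10)
  Var1: [8, 11)
  Var2: [6, 7)
  Var3: [5, 8)
  Var4: [7, 8)
  Var5: [3, 7)
Sweep-line events (position, delta, active):
  pos=3 start -> active=1
  pos=5 start -> active=2
  pos=6 start -> active=3
  pos=6 start -> active=4
  pos=7 end -> active=3
  pos=7 end -> active=2
  pos=7 start -> active=3
  pos=8 end -> active=2
  pos=8 end -> active=1
  pos=8 start -> active=2
  pos=10 end -> active=1
  pos=11 end -> active=0
Maximum simultaneous active: 4
Minimum registers needed: 4

4


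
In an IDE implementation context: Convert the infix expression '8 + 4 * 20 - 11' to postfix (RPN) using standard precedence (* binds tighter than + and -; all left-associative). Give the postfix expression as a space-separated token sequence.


Applying the shunting-yard algorithm:
  Operand 8 -> output
  Push '+' onto operator stack -> op-stack: [+]
  Operand 4 -> output
  Push '*' onto operator stack -> op-stack: [+, *]
  Operand 20 -> output
  See '-' (prec 1); top '*' (prec 2) >= it -> pop '*' to output
  See '-' (prec 1); top '+' (prec 1) >= it -> pop '+' to output
  Push '-' onto operator stack -> op-stack: [-]
  Operand 11 -> output
  End of input: pop '-' to output
Postfix result: 8 4 20 * + 11 -

8 4 20 * + 11 -


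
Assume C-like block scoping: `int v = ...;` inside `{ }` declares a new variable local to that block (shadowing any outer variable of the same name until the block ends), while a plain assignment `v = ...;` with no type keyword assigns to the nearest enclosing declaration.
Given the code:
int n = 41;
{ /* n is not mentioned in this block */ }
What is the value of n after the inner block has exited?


Analyzing scoping rules:
Outer scope: declares n = 41
Inner block: n is neither redeclared nor assigned -> unchanged
After the block -> 41
Result: 41

41


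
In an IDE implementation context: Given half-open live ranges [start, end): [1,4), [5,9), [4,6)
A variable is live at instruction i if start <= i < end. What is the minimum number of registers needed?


Live ranges:
  Var0: [1, 4)
  Var1: [5, 9)
  Var2: [4, 6)
Sweep-line events (position, delta, active):
  pos=1 start -> active=1
  pos=4 end -> active=0
  pos=4 start -> active=1
  pos=5 start -> active=2
  pos=6 end -> active=1
  pos=9 end -> active=0
Maximum simultaneous active: 2
Minimum registers needed: 2

2


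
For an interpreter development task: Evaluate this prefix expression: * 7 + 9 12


Parsing prefix expression: * 7 + 9 12
Step 1: Innermost operation '+ 9 12'
  9 + 12 = 21
Step 2: Outer operation '* 7 [21]'
  7 * 21 = 147

147


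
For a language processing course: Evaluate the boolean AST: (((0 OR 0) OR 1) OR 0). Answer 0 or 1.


Step 1: Evaluate inner node
  0 OR 0 = 0
Step 2: Evaluate next node
  0 OR 1 = 1
Step 3: Evaluate root node
  1 OR 0 = 1

1


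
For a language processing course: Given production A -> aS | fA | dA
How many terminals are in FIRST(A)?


Production: A -> aS | fA | dA
Examining each alternative for leading terminals:
  A -> aS : first terminal = 'a'
  A -> fA : first terminal = 'f'
  A -> dA : first terminal = 'd'
FIRST(A) = {a, d, f}
Count: 3

3


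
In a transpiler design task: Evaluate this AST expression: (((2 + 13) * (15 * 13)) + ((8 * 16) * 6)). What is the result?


Expression: (((2 + 13) * (15 * 13)) + ((8 * 16) * 6))
Evaluating step by step:
  2 + 13 = 15
  15 * 13 = 195
  15 * 195 = 2925
  8 * 16 = 128
  128 * 6 = 768
  2925 + 768 = 3693
Result: 3693

3693


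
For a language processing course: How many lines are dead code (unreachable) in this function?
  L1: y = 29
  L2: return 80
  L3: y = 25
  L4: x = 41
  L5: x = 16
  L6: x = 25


Analyzing control flow:
  L1: reachable (before return)
  L2: reachable (return statement)
  L3: DEAD (after return at L2)
  L4: DEAD (after return at L2)
  L5: DEAD (after return at L2)
  L6: DEAD (after return at L2)
Return at L2, total lines = 6
Dead lines: L3 through L6
Count: 4

4


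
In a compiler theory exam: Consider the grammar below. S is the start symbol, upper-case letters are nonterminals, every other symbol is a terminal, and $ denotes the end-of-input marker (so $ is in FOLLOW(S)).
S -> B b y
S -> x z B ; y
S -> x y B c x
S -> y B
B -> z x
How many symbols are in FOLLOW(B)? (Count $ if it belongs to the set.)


S is the start symbol and does not occur in any rule body, so FOLLOW(S) = {$}.
Examining every occurrence of B in a rule body:
  S -> B b y : B is followed by terminal 'b' -> add 'b'
  S -> x z B ; y : B is followed by terminal ';' -> add ';'
  S -> x y B c x : B is followed by terminal 'c' -> add 'c'
  S -> y B : B is at the right end -> add FOLLOW(S) = {$}
  B -> z x : B does not occur in the body -> contributes nothing
FOLLOW(B) = {;, b, c, $}
Count: 4

4


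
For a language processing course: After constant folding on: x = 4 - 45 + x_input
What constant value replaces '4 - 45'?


Identifying constant sub-expression:
  Original: x = 4 - 45 + x_input
  4 and 45 are both compile-time constants
  Evaluating: 4 - 45 = -41
  After folding: x = -41 + x_input

-41


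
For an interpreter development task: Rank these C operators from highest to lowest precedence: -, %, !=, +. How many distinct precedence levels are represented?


Looking up precedence for each operator:
  - -> precedence 5
  % -> precedence 6
  != -> precedence 3
  + -> precedence 5
Sorted highest to lowest: %, -, +, !=
Distinct precedence values: [6, 5, 3]
Number of distinct levels: 3

3


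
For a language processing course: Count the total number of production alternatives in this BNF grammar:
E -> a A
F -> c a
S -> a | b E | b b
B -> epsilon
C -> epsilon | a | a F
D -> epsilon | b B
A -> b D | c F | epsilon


Counting alternatives per rule:
  E: 1 alternative(s)
  F: 1 alternative(s)
  S: 3 alternative(s)
  B: 1 alternative(s)
  C: 3 alternative(s)
  D: 2 alternative(s)
  A: 3 alternative(s)
Sum: 1 + 1 + 3 + 1 + 3 + 2 + 3 = 14

14


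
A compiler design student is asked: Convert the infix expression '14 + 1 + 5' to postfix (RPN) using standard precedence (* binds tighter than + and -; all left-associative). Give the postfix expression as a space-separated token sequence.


Applying the shunting-yard algorithm:
  Operand 14 -> output
  Push '+' onto operator stack -> op-stack: [+]
  Operand 1 -> output
  See '+' (prec 1); top '+' (prec 1) >= it -> pop '+' to output
  Push '+' onto operator stack -> op-stack: [+]
  Operand 5 -> output
  End of input: pop '+' to output
Postfix result: 14 1 + 5 +

14 1 + 5 +


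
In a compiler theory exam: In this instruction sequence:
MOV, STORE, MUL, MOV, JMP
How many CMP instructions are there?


Scanning instruction sequence for CMP:
  Position 1: MOV
  Position 2: STORE
  Position 3: MUL
  Position 4: MOV
  Position 5: JMP
Matches at positions: []
Total CMP count: 0

0


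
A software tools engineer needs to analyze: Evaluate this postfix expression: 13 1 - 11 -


Processing tokens left to right:
Push 13, Push 1
Pop 13 and 1, compute 13 - 1 = 12, push 12
Push 11
Pop 12 and 11, compute 12 - 11 = 1, push 1
Stack result: 1

1


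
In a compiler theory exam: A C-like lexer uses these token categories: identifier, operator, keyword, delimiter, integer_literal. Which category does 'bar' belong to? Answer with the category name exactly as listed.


Token: 'bar'
Checking categories:
  identifier: YES
  integer_literal: no
  operator: no
  keyword: no
  delimiter: no
Category: identifier

identifier


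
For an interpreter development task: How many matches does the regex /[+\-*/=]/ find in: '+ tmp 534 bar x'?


Pattern: /[+\-*/=]/ (operators)
Input: '+ tmp 534 bar x'
Scanning for matches:
  Match 1: '+'
Total matches: 1

1


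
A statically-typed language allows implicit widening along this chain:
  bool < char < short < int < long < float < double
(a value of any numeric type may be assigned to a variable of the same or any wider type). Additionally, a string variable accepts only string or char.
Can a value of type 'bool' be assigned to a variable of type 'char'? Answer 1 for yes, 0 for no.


Target variable type: char
Source value type: bool
Numeric ranks: bool=0, char=1
Widening allowed iff rank(source) <= rank(target): 0 <= 1? Yes
Result: 1

1


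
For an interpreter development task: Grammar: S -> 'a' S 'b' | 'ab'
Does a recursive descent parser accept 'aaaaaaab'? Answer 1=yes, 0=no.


Grammar accepts strings of the form a^n b^n (n >= 1)
Word: 'aaaaaaab'
Counting: 7 a's and 1 b's
Check: 7 == 1? No
Mismatch: a-count != b-count
Rejected

0


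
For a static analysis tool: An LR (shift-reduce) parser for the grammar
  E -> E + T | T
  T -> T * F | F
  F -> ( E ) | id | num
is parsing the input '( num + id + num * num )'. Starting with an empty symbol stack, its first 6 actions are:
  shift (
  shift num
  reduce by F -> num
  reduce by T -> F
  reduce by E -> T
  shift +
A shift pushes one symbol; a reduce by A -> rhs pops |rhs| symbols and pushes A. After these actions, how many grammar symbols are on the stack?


Tracking the symbol stack through each action:
  Action 1: shift '(' : push -> stack = [(] (size 1)
  Action 2: shift 'num' : push -> stack = [(, num] (size 2)
  Action 3: reduce by F -> num : pop 1, push F -> stack = [(, F] (size 2)
  Action 4: reduce by T -> F : pop 1, push T -> stack = [(, T] (size 2)
  Action 5: reduce by E -> T : pop 1, push E -> stack = [(, E] (size 2)
  Action 6: shift '+' : push -> stack = [(, E, +] (size 3)
Final stack size: 3

3


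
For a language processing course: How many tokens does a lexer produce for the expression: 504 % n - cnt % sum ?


Scanning '504 % n - cnt % sum'
Token 1: '504' -> integer_literal
Token 2: '%' -> operator
Token 3: 'n' -> identifier
Token 4: '-' -> operator
Token 5: 'cnt' -> identifier
Token 6: '%' -> operator
Token 7: 'sum' -> identifier
Total tokens: 7

7


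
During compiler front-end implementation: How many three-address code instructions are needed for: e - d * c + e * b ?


Expression: e - d * c + e * b
Generating three-address code (respecting * over +/- precedence):
  Instruction 1: t1 = d * c
  Instruction 2: t2 = e * b
  Instruction 3: t3 = e - t1
  Instruction 4: t4 = t3 + t2
Total instructions: 4

4


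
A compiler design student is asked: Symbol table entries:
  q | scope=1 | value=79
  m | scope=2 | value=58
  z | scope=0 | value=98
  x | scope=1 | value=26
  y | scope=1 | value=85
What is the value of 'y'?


Searching symbol table for 'y':
  q | scope=1 | value=79
  m | scope=2 | value=58
  z | scope=0 | value=98
  x | scope=1 | value=26
  y | scope=1 | value=85 <- MATCH
Found 'y' at scope 1 with value 85

85


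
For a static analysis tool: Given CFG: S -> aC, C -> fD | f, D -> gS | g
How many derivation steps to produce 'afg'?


Grammar: S -> aC, C -> fD | f, D -> gS | g
Deriving 'afg':
Step 1: S -> aC => aC
Step 2: C -> fD => afD
Step 3: D -> g => afg
Total derivation steps: 3

3


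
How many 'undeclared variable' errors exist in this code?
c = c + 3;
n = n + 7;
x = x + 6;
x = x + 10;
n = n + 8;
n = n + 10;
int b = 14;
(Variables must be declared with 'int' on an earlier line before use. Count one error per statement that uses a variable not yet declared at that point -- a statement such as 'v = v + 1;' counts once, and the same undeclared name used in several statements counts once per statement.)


Scanning code line by line:
  Line 1: use 'c' -> ERROR (undeclared)
  Line 2: use 'n' -> ERROR (undeclared)
  Line 3: use 'x' -> ERROR (undeclared)
  Line 4: use 'x' -> ERROR (undeclared)
  Line 5: use 'n' -> ERROR (undeclared)
  Line 6: use 'n' -> ERROR (undeclared)
  Line 7: declare 'b' -> declared = ['b']
Total undeclared variable errors: 6

6


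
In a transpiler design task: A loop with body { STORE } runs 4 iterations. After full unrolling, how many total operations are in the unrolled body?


Loop body operations: STORE (1 op per iteration)
Unrolling 4 iterations:
  Iteration 1: STORE (1 ops)
  Iteration 2: STORE (1 ops)
  Iteration 3: STORE (1 ops)
  Iteration 4: STORE (1 ops)
Total: 4 iterations * 1 ops/iter = 4 operations

4


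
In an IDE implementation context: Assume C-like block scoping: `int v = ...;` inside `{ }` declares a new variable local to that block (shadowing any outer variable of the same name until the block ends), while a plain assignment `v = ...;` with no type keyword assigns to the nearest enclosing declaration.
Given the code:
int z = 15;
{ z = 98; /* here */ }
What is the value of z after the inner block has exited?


Analyzing scoping rules:
Outer scope: declares z = 15
Inner block: 'z = 98;' has no type keyword, so it is an assignment to the outer z (no shadowing)
The assignment changed the outer variable itself, so the new value persists after the block -> 98
Result: 98

98


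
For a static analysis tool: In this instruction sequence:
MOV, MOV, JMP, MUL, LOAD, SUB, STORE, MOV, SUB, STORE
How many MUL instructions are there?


Scanning instruction sequence for MUL:
  Position 1: MOV
  Position 2: MOV
  Position 3: JMP
  Position 4: MUL <- MATCH
  Position 5: LOAD
  Position 6: SUB
  Position 7: STORE
  Position 8: MOV
  Position 9: SUB
  Position 10: STORE
Matches at positions: [4]
Total MUL count: 1

1


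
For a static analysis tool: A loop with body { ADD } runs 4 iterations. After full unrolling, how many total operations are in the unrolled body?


Loop body operations: ADD (1 op per iteration)
Unrolling 4 iterations:
  Iteration 1: ADD (1 ops)
  Iteration 2: ADD (1 ops)
  Iteration 3: ADD (1 ops)
  Iteration 4: ADD (1 ops)
Total: 4 iterations * 1 ops/iter = 4 operations

4


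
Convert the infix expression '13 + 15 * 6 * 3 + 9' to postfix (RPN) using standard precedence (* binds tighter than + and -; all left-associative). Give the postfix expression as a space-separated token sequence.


Applying the shunting-yard algorithm:
  Operand 13 -> output
  Push '+' onto operator stack -> op-stack: [+]
  Operand 15 -> output
  Push '*' onto operator stack -> op-stack: [+, *]
  Operand 6 -> output
  See '*' (prec 2); top '*' (prec 2) >= it -> pop '*' to output
  Push '*' onto operator stack -> op-stack: [+, *]
  Operand 3 -> output
  See '+' (prec 1); top '*' (prec 2) >= it -> pop '*' to output
  See '+' (prec 1); top '+' (prec 1) >= it -> pop '+' to output
  Push '+' onto operator stack -> op-stack: [+]
  Operand 9 -> output
  End of input: pop '+' to output
Postfix result: 13 15 6 * 3 * + 9 +

13 15 6 * 3 * + 9 +


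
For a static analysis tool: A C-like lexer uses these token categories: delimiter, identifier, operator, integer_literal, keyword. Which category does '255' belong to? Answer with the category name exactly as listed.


Token: '255'
Checking categories:
  identifier: no
  integer_literal: YES
  operator: no
  keyword: no
  delimiter: no
Category: integer_literal

integer_literal


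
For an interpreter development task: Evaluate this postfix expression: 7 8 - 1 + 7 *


Processing tokens left to right:
Push 7, Push 8
Pop 7 and 8, compute 7 - 8 = -1, push -1
Push 1
Pop -1 and 1, compute -1 + 1 = 0, push 0
Push 7
Pop 0 and 7, compute 0 * 7 = 0, push 0
Stack result: 0

0


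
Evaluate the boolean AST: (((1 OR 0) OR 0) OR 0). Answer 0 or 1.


Step 1: Evaluate inner node
  1 OR 0 = 1
Step 2: Evaluate next node
  1 OR 0 = 1
Step 3: Evaluate root node
  1 OR 0 = 1

1


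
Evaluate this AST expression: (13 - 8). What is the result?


Expression: (13 - 8)
Evaluating step by step:
  13 - 8 = 5
Result: 5

5


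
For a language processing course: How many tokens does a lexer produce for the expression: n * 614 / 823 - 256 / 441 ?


Scanning 'n * 614 / 823 - 256 / 441'
Token 1: 'n' -> identifier
Token 2: '*' -> operator
Token 3: '614' -> integer_literal
Token 4: '/' -> operator
Token 5: '823' -> integer_literal
Token 6: '-' -> operator
Token 7: '256' -> integer_literal
Token 8: '/' -> operator
Token 9: '441' -> integer_literal
Total tokens: 9

9


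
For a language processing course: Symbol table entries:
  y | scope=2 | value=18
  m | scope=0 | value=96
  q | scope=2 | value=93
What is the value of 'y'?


Searching symbol table for 'y':
  y | scope=2 | value=18 <- MATCH
  m | scope=0 | value=96
  q | scope=2 | value=93
Found 'y' at scope 2 with value 18

18


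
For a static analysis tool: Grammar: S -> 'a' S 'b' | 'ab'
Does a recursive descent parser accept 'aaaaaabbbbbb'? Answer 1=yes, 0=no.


Grammar accepts strings of the form a^n b^n (n >= 1)
Word: 'aaaaaabbbbbb'
Counting: 6 a's and 6 b's
Check: 6 == 6? Yes
Derivation (S -> aSb applied 5 time(s), then S -> ab): S => aSb => aaSbb => aaaSbbb => aaaaSbbbb => aaaaaSbbbbb => aaaaaabbbbbb
Accepted

1


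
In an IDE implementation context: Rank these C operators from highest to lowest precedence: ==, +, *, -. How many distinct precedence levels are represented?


Looking up precedence for each operator:
  == -> precedence 3
  + -> precedence 5
  * -> precedence 6
  - -> precedence 5
Sorted highest to lowest: *, +, -, ==
Distinct precedence values: [6, 5, 3]
Number of distinct levels: 3

3


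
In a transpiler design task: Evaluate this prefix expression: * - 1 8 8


Parsing prefix expression: * - 1 8 8
Step 1: Innermost operation '- 1 8'
  1 - 8 = -7
Step 2: Outer operation '* [-7] 8'
  -7 * 8 = -56

-56


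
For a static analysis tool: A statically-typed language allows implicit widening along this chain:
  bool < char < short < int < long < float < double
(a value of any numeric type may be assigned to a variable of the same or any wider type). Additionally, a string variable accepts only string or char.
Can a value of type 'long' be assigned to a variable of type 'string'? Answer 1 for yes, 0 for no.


Target variable type: string
Source value type: long
Rule: string accepts only {string, char}
  source 'long' in {string, char}? No
Result: 0

0


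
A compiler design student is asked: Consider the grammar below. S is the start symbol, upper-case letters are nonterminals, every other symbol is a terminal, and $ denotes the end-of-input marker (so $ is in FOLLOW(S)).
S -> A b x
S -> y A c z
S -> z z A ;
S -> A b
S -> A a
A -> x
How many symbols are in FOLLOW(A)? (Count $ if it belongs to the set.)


S is the start symbol and does not occur in any rule body, so FOLLOW(S) = {$}.
Examining every occurrence of A in a rule body:
  S -> A b x : A is followed by terminal 'b' -> add 'b'
  S -> y A c z : A is followed by terminal 'c' -> add 'c'
  S -> z z A ; : A is followed by terminal ';' -> add ';'
  S -> A b : A is followed by terminal 'b' -> add 'b' (already in the set)
  S -> A a : A is followed by terminal 'a' -> add 'a'
  A -> x : A does not occur in the body -> contributes nothing
FOLLOW(A) = {;, a, b, c}
Count: 4

4


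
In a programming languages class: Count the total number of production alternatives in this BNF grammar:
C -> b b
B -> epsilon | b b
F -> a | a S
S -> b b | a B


Counting alternatives per rule:
  C: 1 alternative(s)
  B: 2 alternative(s)
  F: 2 alternative(s)
  S: 2 alternative(s)
Sum: 1 + 2 + 2 + 2 = 7

7


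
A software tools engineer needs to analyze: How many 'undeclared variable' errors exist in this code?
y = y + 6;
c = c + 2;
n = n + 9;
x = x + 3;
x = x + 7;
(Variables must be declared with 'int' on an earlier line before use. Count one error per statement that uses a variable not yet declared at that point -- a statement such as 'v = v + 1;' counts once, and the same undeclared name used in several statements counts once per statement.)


Scanning code line by line:
  Line 1: use 'y' -> ERROR (undeclared)
  Line 2: use 'c' -> ERROR (undeclared)
  Line 3: use 'n' -> ERROR (undeclared)
  Line 4: use 'x' -> ERROR (undeclared)
  Line 5: use 'x' -> ERROR (undeclared)
Total undeclared variable errors: 5

5


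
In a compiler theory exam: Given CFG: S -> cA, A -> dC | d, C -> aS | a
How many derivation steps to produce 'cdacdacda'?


Grammar: S -> cA, A -> dC | d, C -> aS | a
Deriving 'cdacdacda':
Step 1: S -> cA => cA
Step 2: A -> dC => cdC
Step 3: C -> aS => cdaS
Step 4: S -> cA => cdacA
Step 5: A -> dC => cdacdC
Step 6: C -> aS => cdacdaS
Step 7: S -> cA => cdacdacA
Step 8: A -> dC => cdacdacdC
Step 9: C -> a => cdacdacda
Total derivation steps: 9

9


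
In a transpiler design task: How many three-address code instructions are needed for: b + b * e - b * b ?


Expression: b + b * e - b * b
Generating three-address code (respecting * over +/- precedence):
  Instruction 1: t1 = b * e
  Instruction 2: t2 = b * b
  Instruction 3: t3 = b + t1
  Instruction 4: t4 = t3 - t2
Total instructions: 4

4


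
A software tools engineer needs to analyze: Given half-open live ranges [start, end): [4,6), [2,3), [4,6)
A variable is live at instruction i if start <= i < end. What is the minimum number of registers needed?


Live ranges:
  Var0: [4, 6)
  Var1: [2, 3)
  Var2: [4, 6)
Sweep-line events (position, delta, active):
  pos=2 start -> active=1
  pos=3 end -> active=0
  pos=4 start -> active=1
  pos=4 start -> active=2
  pos=6 end -> active=1
  pos=6 end -> active=0
Maximum simultaneous active: 2
Minimum registers needed: 2

2


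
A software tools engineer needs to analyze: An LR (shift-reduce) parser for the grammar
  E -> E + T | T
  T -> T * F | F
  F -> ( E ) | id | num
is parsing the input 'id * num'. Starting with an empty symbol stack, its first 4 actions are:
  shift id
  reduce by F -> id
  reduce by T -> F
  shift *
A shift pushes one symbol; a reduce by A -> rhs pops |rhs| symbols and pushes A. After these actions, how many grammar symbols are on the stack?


Tracking the symbol stack through each action:
  Action 1: shift 'id' : push -> stack = [id] (size 1)
  Action 2: reduce by F -> id : pop 1, push F -> stack = [F] (size 1)
  Action 3: reduce by T -> F : pop 1, push T -> stack = [T] (size 1)
  Action 4: shift '*' : push -> stack = [T, *] (size 2)
Final stack size: 2

2


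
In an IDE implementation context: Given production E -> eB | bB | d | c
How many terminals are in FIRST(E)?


Production: E -> eB | bB | d | c
Examining each alternative for leading terminals:
  E -> eB : first terminal = 'e'
  E -> bB : first terminal = 'b'
  E -> d : first terminal = 'd'
  E -> c : first terminal = 'c'
FIRST(E) = {b, c, d, e}
Count: 4

4


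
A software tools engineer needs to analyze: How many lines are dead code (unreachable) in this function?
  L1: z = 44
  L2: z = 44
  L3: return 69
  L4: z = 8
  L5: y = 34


Analyzing control flow:
  L1: reachable (before return)
  L2: reachable (before return)
  L3: reachable (return statement)
  L4: DEAD (after return at L3)
  L5: DEAD (after return at L3)
Return at L3, total lines = 5
Dead lines: L4 through L5
Count: 2

2


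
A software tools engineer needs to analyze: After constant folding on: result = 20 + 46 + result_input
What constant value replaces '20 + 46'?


Identifying constant sub-expression:
  Original: result = 20 + 46 + result_input
  20 and 46 are both compile-time constants
  Evaluating: 20 + 46 = 66
  After folding: result = 66 + result_input

66


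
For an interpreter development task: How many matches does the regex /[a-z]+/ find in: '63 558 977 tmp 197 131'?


Pattern: /[a-z]+/ (identifiers)
Input: '63 558 977 tmp 197 131'
Scanning for matches:
  Match 1: 'tmp'
Total matches: 1

1


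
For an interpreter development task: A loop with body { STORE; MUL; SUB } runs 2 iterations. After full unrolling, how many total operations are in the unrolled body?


Loop body operations: STORE, MUL, SUB (3 ops per iteration)
Unrolling 2 iterations:
  Iteration 1: STORE, MUL, SUB (3 ops)
  Iteration 2: STORE, MUL, SUB (3 ops)
Total: 2 iterations * 3 ops/iter = 6 operations

6


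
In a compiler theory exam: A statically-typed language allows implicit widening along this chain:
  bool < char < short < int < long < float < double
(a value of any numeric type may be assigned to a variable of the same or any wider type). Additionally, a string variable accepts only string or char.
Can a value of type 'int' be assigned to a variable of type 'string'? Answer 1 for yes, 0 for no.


Target variable type: string
Source value type: int
Rule: string accepts only {string, char}
  source 'int' in {string, char}? No
Result: 0

0


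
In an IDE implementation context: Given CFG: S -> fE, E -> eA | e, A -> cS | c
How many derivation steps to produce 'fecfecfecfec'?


Grammar: S -> fE, E -> eA | e, A -> cS | c
Deriving 'fecfecfecfec':
Step 1: S -> fE => fE
Step 2: E -> eA => feA
Step 3: A -> cS => fecS
Step 4: S -> fE => fecfE
Step 5: E -> eA => fecfeA
Step 6: A -> cS => fecfecS
Step 7: S -> fE => fecfecfE
Step 8: E -> eA => fecfecfeA
Step 9: A -> cS => fecfecfecS
Step 10: S -> fE => fecfecfecfE
Step 11: E -> eA => fecfecfecfeA
Step 12: A -> c => fecfecfecfec
Total derivation steps: 12

12


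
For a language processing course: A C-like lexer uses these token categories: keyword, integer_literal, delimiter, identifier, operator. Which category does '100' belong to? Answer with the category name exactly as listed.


Token: '100'
Checking categories:
  identifier: no
  integer_literal: YES
  operator: no
  keyword: no
  delimiter: no
Category: integer_literal

integer_literal


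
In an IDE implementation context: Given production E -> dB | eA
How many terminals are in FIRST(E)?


Production: E -> dB | eA
Examining each alternative for leading terminals:
  E -> dB : first terminal = 'd'
  E -> eA : first terminal = 'e'
FIRST(E) = {d, e}
Count: 2

2


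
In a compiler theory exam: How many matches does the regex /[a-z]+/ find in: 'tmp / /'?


Pattern: /[a-z]+/ (identifiers)
Input: 'tmp / /'
Scanning for matches:
  Match 1: 'tmp'
Total matches: 1

1


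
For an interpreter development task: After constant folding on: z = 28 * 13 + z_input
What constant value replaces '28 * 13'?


Identifying constant sub-expression:
  Original: z = 28 * 13 + z_input
  28 and 13 are both compile-time constants
  Evaluating: 28 * 13 = 364
  After folding: z = 364 + z_input

364


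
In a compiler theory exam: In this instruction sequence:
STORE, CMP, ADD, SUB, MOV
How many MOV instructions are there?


Scanning instruction sequence for MOV:
  Position 1: STORE
  Position 2: CMP
  Position 3: ADD
  Position 4: SUB
  Position 5: MOV <- MATCH
Matches at positions: [5]
Total MOV count: 1

1


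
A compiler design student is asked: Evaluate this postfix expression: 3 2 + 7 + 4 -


Processing tokens left to right:
Push 3, Push 2
Pop 3 and 2, compute 3 + 2 = 5, push 5
Push 7
Pop 5 and 7, compute 5 + 7 = 12, push 12
Push 4
Pop 12 and 4, compute 12 - 4 = 8, push 8
Stack result: 8

8


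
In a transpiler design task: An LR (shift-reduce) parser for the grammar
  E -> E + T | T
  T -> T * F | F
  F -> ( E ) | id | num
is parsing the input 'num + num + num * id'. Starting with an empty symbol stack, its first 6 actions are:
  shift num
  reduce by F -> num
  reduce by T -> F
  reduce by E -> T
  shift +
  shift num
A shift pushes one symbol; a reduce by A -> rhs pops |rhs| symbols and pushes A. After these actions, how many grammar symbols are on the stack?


Tracking the symbol stack through each action:
  Action 1: shift 'num' : push -> stack = [num] (size 1)
  Action 2: reduce by F -> num : pop 1, push F -> stack = [F] (size 1)
  Action 3: reduce by T -> F : pop 1, push T -> stack = [T] (size 1)
  Action 4: reduce by E -> T : pop 1, push E -> stack = [E] (size 1)
  Action 5: shift '+' : push -> stack = [E, +] (size 2)
  Action 6: shift 'num' : push -> stack = [E, +, num] (size 3)
Final stack size: 3

3


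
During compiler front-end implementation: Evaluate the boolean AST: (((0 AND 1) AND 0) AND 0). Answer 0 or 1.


Step 1: Evaluate inner node
  0 AND 1 = 0
Step 2: Evaluate next node
  0 AND 0 = 0
Step 3: Evaluate root node
  0 AND 0 = 0

0


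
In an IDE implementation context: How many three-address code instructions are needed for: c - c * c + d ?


Expression: c - c * c + d
Generating three-address code (respecting * over +/- precedence):
  Instruction 1: t1 = c * c
  Instruction 2: t2 = c - t1
  Instruction 3: t3 = t2 + d
Total instructions: 3

3


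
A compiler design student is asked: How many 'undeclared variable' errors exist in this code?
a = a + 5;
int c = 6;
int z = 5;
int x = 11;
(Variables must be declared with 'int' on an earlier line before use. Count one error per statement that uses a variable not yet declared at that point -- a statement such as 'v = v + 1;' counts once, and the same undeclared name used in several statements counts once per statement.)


Scanning code line by line:
  Line 1: use 'a' -> ERROR (undeclared)
  Line 2: declare 'c' -> declared = ['c']
  Line 3: declare 'z' -> declared = ['c', 'z']
  Line 4: declare 'x' -> declared = ['c', 'x', 'z']
Total undeclared variable errors: 1

1
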